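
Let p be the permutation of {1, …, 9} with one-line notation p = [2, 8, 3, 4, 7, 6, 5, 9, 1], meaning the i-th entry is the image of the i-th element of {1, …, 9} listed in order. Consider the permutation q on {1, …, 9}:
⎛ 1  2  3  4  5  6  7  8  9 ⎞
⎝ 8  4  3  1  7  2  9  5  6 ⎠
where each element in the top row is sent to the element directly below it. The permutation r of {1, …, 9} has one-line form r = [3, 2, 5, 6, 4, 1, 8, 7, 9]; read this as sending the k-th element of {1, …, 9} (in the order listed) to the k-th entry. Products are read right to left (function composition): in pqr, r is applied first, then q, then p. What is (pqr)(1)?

3

(pqr)(1) = p(q(r(1))). r(1) = 3, then q(3) = 3, then p(3) = 3, so the result is 3.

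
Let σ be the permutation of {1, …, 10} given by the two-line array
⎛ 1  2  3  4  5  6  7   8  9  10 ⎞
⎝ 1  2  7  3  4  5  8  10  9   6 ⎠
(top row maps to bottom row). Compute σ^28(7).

7

Tracing 7 → 8 → … returns to 7 after 7 steps, so 7 lies in a 7-cycle (3 7 8 10 6 5 4).
Since the cycle has length 7, σ^28 acts on it the same as σ^0 (28 mod 7 = 0).
So σ^28(7) = 7.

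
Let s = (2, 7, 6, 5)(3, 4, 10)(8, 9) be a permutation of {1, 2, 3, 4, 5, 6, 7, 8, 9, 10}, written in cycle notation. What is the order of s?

The cycle type of s is (4, 3, 2, 1).
The order of s is the least common multiple of its cycle lengths: lcm(4, 3, 2) = 12.

12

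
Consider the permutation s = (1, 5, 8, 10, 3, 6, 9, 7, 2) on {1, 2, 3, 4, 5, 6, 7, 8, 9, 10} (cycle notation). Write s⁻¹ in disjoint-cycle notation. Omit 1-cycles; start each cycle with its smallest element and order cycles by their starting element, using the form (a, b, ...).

Inverting a permutation written in cycle notation just reverses the order within every cycle.
Reversing each cycle of s and rotating so the smallest element leads gives (1, 2, 7, 9, 6, 3, 10, 8, 5).

(1, 2, 7, 9, 6, 3, 10, 8, 5)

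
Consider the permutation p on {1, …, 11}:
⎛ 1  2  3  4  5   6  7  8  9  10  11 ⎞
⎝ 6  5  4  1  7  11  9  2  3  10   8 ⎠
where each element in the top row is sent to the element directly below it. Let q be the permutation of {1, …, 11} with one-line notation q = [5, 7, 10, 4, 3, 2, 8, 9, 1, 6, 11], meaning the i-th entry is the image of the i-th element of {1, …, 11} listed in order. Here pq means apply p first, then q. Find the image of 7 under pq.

p(7) = 9, then q(9) = 1; composing gives (pq)(7) = 1.

1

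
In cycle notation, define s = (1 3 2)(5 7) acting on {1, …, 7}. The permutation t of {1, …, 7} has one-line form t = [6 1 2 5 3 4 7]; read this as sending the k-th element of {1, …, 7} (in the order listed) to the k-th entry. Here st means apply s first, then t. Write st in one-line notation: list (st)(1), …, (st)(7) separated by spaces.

For each element, apply s then t: 1 → 3 → 2; 2 → 1 → 6; 3 → 2 → 1; 4 → 4 → 5; 5 → 7 → 7; 6 → 6 → 4; 7 → 5 → 3.
So st in one-line form is 2 6 1 5 7 4 3.

2 6 1 5 7 4 3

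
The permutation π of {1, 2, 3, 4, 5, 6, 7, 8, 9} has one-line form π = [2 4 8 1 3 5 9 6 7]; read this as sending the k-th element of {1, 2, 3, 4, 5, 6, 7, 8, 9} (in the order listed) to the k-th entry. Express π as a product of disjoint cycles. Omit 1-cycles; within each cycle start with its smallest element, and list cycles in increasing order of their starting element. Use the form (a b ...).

From 1: 1 → 2 → 4 → 1, closing the cycle (1 2 4).
Continuing from each remaining unvisited element yields (1 2 4)(3 8 6 5)(7 9).

(1 2 4)(3 8 6 5)(7 9)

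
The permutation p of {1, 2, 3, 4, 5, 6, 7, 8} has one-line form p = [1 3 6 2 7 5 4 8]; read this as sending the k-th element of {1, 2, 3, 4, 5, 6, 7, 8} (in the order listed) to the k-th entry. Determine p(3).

6

3 is element number 3 of the domain, and entry number 3 of the one-line form is 6, so p(3) = 6.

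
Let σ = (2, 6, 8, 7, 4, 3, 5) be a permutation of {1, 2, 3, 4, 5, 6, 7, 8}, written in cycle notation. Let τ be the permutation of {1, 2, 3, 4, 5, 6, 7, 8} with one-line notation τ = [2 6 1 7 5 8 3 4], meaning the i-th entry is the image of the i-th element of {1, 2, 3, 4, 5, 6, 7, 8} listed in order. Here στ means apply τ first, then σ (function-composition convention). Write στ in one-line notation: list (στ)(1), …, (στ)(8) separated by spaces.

6 8 1 4 2 7 5 3

(στ)(x) = σ(τ(x)). Computing each image: σ(τ(1)) = σ(2) = 6, σ(τ(2)) = σ(6) = 8, σ(τ(3)) = σ(1) = 1, σ(τ(4)) = σ(7) = 4, σ(τ(5)) = σ(5) = 2, σ(τ(6)) = σ(8) = 7, σ(τ(7)) = σ(3) = 5, σ(τ(8)) = σ(4) = 3.
Hence στ = [6 8 1 4 2 7 5 3].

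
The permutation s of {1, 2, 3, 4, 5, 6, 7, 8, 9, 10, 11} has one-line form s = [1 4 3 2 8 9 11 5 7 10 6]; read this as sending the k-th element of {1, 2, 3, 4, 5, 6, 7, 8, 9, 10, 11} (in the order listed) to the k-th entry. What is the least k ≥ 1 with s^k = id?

4

Writing s as disjoint cycles, the cycle lengths are 4, 2, 2, 1, 1, 1.
The order is lcm(4, 2, 2) = 4.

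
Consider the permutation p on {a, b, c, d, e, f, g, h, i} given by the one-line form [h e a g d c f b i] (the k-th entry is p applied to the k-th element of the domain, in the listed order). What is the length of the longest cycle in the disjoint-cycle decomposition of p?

8

Decomposing into disjoint cycles gives (a, h, b, e, d, g, f, c); the longest has length 8.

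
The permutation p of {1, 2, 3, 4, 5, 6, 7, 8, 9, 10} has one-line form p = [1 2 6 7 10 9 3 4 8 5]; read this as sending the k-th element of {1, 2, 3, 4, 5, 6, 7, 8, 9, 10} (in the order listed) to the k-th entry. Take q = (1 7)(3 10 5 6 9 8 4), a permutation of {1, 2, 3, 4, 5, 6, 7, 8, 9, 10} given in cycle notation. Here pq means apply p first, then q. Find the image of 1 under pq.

p(1) = 1, then q(1) = 7; composing gives (pq)(1) = 7.

7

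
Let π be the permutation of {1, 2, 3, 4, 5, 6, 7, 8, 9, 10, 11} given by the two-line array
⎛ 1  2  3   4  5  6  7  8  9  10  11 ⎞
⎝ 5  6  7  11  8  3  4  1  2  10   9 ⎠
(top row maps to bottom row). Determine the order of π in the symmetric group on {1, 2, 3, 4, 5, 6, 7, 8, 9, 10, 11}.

21

Writing π as disjoint cycles, the cycle lengths are 7, 3, 1.
The order is lcm(7, 3) = 21.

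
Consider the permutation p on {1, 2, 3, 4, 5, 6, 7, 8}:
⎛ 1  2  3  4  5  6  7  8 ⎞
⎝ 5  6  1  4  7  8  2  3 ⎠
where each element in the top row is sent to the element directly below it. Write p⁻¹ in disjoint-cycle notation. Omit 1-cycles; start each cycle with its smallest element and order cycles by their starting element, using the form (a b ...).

(1 3 8 6 2 7 5)

First write p in disjoint cycles: (1 5 7 2 6 8 3).
The inverse reverses every cycle; in canonical form, p⁻¹ = (1 3 8 6 2 7 5).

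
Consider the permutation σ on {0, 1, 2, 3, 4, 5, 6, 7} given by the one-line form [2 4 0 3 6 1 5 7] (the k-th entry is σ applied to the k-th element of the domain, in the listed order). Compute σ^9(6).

Tracing 6 → 5 → … returns to 6 after 4 steps, so 6 lies in a 4-cycle (1 4 6 5).
Since the cycle has length 4, σ^9 acts on it the same as σ^1 (9 mod 4 = 1).
Advancing 1 step from 6: 6 → 5.

5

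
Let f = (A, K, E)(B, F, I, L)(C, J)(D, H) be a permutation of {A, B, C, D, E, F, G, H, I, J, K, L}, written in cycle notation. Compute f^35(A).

A lies in the 3-cycle (A, K, E).
On a 3-cycle, f^3 is the identity, so f^35 = f^2 there (35 ≡ 2 mod 3).
Advancing 2 steps from A: A → K → E.

E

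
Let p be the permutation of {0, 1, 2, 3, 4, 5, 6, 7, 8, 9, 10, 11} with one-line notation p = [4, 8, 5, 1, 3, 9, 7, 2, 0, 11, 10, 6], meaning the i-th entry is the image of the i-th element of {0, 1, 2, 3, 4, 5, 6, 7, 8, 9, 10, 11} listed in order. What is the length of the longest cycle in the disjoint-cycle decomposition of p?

Decomposing into disjoint cycles gives (0, 4, 3, 1, 8)(2, 5, 9, 11, 6, 7); the longest has length 6.

6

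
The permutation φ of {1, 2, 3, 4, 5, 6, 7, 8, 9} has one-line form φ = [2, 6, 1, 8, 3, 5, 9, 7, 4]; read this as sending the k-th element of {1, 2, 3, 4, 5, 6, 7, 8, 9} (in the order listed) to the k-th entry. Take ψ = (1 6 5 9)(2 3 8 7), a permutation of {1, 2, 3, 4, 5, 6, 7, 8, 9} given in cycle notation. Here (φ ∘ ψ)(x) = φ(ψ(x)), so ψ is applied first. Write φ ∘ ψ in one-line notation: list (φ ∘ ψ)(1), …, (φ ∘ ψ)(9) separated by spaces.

5 1 7 8 4 3 6 9 2

(φ ∘ ψ)(x) = φ(ψ(x)). Computing each image: φ(ψ(1)) = φ(6) = 5, φ(ψ(2)) = φ(3) = 1, φ(ψ(3)) = φ(8) = 7, φ(ψ(4)) = φ(4) = 8, φ(ψ(5)) = φ(9) = 4, φ(ψ(6)) = φ(5) = 3, φ(ψ(7)) = φ(2) = 6, φ(ψ(8)) = φ(7) = 9, φ(ψ(9)) = φ(1) = 2.
Hence φ ∘ ψ = [5 1 7 8 4 3 6 9 2].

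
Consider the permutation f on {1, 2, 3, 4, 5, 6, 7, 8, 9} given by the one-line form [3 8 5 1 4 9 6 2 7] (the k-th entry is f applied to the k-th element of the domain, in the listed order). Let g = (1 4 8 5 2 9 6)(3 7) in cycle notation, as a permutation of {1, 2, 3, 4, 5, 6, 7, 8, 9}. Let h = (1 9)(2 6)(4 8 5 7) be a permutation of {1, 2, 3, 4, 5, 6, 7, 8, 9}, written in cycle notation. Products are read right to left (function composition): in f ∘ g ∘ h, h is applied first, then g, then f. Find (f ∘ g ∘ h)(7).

2

Chase 7: h(7) = 4; g(4) = 8; f(8) = 2. Hence (f ∘ g ∘ h)(7) = 2.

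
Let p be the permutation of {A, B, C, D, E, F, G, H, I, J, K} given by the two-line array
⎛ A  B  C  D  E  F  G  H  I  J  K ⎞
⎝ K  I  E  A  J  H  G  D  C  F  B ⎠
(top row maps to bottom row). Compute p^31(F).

H

Tracing F → H → … returns to F after 10 steps, so F lies in a 10-cycle (A, K, B, I, C, E, J, F, H, D).
On a 10-cycle, p^10 is the identity, so p^31 = p^1 there (31 ≡ 1 mod 10).
Stepping 1 place around the cycle: F → H.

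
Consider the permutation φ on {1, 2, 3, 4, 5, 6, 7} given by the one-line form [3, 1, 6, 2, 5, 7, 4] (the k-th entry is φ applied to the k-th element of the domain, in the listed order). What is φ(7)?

4

7 is element number 7 of the domain, and entry number 7 of the one-line form is 4, so φ(7) = 4.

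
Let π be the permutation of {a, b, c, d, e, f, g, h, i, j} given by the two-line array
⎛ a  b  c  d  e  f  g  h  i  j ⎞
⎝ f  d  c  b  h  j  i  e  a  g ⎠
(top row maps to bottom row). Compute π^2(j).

Tracing j → g → … returns to j after 5 steps, so j lies in a 5-cycle (a f j g i).
Stepping 2 places around the cycle: j → g → i.

i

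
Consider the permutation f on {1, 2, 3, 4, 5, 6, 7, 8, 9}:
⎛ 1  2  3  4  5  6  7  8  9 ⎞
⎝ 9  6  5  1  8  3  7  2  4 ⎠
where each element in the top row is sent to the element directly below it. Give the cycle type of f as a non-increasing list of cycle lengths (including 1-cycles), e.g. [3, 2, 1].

The disjoint cycles are (1 9 4)(2 6 3 5 8)(7), with lengths 5, 3, 1 in non-increasing order.

[5, 3, 1]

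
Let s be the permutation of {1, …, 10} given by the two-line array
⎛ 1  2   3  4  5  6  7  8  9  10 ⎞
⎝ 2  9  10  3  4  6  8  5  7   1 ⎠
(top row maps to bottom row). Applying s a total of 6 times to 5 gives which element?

Tracing 5 → 4 → … returns to 5 after 9 steps, so 5 lies in a 9-cycle (1, 2, 9, 7, 8, 5, 4, 3, 10).
Advancing 6 steps from 5: 5 → 4 → 3 → 10 → 1 → 2 → 9.

9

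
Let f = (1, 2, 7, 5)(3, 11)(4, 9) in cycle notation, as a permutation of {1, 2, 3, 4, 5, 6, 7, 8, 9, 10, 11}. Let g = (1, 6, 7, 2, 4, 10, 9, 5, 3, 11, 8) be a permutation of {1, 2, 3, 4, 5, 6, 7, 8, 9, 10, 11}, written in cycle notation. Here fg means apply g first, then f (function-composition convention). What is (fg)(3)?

g(3) = 11, then f(11) = 3; composing gives (fg)(3) = 3.

3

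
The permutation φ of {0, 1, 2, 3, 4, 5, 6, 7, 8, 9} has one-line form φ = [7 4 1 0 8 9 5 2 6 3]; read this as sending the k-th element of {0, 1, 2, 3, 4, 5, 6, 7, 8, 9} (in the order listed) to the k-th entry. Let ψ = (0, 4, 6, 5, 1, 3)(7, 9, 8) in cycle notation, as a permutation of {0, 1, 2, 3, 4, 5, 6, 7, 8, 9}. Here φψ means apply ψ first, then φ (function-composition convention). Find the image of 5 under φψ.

4

ψ(5) = 1, then φ(1) = 4; composing gives (φψ)(5) = 4.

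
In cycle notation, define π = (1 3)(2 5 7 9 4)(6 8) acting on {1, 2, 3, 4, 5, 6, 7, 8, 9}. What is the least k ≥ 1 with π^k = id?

The disjoint cycles have lengths 5, 2, 2.
Since disjoint cycles commute, ord(π) = lcm(5, 2, 2) = 10.

10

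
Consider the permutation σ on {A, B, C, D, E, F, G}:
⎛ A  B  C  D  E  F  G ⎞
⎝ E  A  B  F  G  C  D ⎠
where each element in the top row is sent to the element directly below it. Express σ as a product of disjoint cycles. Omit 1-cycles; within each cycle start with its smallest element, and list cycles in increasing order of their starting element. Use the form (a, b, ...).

(A, E, G, D, F, C, B)

From A: A → E → G → D → F → C → B → A, closing the cycle (A, E, G, D, F, C, B).
Continuing from each remaining unvisited element yields (A, E, G, D, F, C, B).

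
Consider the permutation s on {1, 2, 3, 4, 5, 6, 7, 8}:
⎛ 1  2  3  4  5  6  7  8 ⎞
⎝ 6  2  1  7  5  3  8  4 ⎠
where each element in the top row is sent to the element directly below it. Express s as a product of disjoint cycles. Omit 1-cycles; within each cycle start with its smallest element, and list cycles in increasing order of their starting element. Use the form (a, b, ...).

(1, 6, 3)(4, 7, 8)

From 1: 1 → 6 → 3 → 1, closing the cycle (1, 6, 3).
Continuing from each remaining unvisited element yields (1, 6, 3)(4, 7, 8).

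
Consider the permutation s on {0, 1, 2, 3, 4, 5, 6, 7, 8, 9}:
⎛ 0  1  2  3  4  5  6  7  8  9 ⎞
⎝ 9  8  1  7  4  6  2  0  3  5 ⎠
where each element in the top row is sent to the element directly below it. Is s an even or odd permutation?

In disjoint-cycle form the cycle lengths are 9, 1.
A cycle is odd iff its length is even; s has 0 even-length cycles, so sgn(s) = (−1)^0 and s is even.

even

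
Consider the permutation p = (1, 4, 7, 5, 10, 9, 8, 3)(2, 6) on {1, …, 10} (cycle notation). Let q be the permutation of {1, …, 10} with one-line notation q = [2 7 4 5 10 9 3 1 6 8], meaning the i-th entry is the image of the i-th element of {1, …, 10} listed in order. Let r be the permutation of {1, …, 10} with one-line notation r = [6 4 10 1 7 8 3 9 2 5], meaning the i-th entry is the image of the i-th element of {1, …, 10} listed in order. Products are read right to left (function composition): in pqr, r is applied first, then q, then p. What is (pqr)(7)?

Chase 7: r(7) = 3; q(3) = 4; p(4) = 7. Hence (pqr)(7) = 7.

7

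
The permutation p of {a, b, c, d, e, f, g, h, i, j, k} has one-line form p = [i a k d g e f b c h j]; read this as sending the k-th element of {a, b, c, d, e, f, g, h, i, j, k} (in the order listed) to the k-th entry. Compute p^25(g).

Tracing g → f → … returns to g after 3 steps, so g lies in a 3-cycle (e g f).
Since the cycle has length 3, p^25 acts on it the same as p^1 (25 mod 3 = 1).
Advancing 1 step from g: g → f.

f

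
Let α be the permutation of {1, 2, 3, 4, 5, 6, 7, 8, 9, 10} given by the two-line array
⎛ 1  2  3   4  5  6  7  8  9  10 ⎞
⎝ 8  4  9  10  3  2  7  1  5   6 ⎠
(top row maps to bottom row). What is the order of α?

12

The disjoint-cycle form of α has cycle lengths 4, 3, 2, 1.
Since disjoint cycles commute, ord(α) = lcm(4, 3, 2) = 12.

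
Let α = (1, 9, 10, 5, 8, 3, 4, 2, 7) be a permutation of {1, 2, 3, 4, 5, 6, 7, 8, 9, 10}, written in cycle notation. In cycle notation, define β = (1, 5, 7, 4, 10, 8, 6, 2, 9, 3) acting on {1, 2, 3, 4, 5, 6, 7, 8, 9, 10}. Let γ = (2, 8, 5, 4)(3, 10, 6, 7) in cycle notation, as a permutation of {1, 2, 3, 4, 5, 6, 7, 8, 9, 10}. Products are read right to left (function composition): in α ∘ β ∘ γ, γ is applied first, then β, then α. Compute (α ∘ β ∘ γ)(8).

Apply the permutations in order: γ(8) = 5, then β(5) = 7, then α(7) = 1. So (α ∘ β ∘ γ)(8) = 1.

1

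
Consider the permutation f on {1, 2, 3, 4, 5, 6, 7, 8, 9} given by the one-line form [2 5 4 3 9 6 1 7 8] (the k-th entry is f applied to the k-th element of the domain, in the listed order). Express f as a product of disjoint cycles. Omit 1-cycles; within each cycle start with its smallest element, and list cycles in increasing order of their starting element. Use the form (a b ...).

(1 2 5 9 8 7)(3 4)

From 1: 1 → 2 → 5 → 9 → 8 → 7 → 1, closing the cycle (1 2 5 9 8 7).
Repeating from the next unused element and collecting all non-trivial cycles gives (1 2 5 9 8 7)(3 4).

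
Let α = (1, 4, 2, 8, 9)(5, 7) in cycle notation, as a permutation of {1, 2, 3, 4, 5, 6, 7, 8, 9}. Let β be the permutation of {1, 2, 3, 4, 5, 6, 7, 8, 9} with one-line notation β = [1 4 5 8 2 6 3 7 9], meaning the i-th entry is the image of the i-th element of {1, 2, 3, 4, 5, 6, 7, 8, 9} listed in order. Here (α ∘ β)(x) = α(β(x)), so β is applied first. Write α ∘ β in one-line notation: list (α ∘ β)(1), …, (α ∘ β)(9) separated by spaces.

For each element, apply β then α: 1 → 1 → 4; 2 → 4 → 2; 3 → 5 → 7; 4 → 8 → 9; 5 → 2 → 8; 6 → 6 → 6; 7 → 3 → 3; 8 → 7 → 5; 9 → 9 → 1.
Collecting the images, α ∘ β = [4 2 7 9 8 6 3 5 1].

4 2 7 9 8 6 3 5 1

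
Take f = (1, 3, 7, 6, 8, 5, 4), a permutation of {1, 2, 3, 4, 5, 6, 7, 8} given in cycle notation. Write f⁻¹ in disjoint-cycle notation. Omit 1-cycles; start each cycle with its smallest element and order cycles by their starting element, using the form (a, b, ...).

(1, 4, 5, 8, 6, 7, 3)

The inverse reverses each cycle.
Reversing each cycle of f and rotating so the smallest element leads gives (1, 4, 5, 8, 6, 7, 3).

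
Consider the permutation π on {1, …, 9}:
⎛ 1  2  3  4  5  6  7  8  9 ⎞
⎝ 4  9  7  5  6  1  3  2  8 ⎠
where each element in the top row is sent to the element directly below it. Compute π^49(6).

1

Tracing 6 → 1 → … returns to 6 after 4 steps, so 6 lies in a 4-cycle (1, 4, 5, 6).
Powers repeat with period 4 on this cycle, and 49 mod 4 = 1, so π^49(6) = π^1(6).
Stepping 1 place around the cycle: 6 → 1.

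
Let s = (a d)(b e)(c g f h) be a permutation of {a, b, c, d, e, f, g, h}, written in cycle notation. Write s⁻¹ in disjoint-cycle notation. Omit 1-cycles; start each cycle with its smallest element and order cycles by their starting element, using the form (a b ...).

(a d)(b e)(c h f g)

Inverting a permutation written in cycle notation just reverses the order within every cycle.
Reversing each cycle of s and rotating so the smallest element leads gives (a d)(b e)(c h f g).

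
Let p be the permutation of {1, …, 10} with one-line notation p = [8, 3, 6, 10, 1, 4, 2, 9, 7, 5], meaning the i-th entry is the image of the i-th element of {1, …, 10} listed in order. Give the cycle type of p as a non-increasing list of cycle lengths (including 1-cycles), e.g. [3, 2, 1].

The disjoint cycles are (1, 8, 9, 7, 2, 3, 6, 4, 10, 5), with lengths 10 in non-increasing order.

[10]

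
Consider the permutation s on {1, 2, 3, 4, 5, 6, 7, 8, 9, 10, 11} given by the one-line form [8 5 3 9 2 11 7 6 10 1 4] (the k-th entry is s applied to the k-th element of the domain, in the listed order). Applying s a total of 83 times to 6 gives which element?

Tracing 6 → 11 → … returns to 6 after 7 steps, so 6 lies in a 7-cycle (1 8 6 11 4 9 10).
On a 7-cycle, s^7 is the identity, so s^83 = s^6 there (83 ≡ 6 mod 7).
Advancing 6 steps from 6: 6 → 11 → 4 → 9 → 10 → 1 → 8.

8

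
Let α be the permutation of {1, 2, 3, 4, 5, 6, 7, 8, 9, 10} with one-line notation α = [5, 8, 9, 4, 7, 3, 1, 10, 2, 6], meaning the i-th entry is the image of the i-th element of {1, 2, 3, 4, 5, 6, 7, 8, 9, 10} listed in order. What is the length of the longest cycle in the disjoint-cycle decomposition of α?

Decomposing into disjoint cycles gives (1, 5, 7)(2, 8, 10, 6, 3, 9); the longest has length 6.

6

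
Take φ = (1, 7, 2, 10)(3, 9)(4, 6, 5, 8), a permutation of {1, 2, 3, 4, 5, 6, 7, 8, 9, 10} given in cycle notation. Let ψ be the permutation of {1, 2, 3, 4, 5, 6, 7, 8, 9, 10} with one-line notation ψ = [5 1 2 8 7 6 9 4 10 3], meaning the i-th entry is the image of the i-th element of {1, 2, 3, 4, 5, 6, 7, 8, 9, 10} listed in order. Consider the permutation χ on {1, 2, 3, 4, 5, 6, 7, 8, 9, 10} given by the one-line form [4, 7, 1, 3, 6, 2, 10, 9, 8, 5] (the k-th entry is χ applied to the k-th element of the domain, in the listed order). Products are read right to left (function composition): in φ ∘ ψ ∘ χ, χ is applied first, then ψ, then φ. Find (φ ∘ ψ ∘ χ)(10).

(φ ∘ ψ ∘ χ)(10) = φ(ψ(χ(10))). χ(10) = 5, then ψ(5) = 7, then φ(7) = 2, so the result is 2.

2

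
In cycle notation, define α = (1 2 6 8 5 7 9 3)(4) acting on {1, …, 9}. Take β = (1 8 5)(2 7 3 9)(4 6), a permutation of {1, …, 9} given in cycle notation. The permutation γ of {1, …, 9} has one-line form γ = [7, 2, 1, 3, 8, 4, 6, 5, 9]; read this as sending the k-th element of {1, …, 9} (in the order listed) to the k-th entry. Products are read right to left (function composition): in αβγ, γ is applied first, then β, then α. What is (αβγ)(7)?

4

(αβγ)(7) = α(β(γ(7))). γ(7) = 6, then β(6) = 4, then α(4) = 4, so the result is 4.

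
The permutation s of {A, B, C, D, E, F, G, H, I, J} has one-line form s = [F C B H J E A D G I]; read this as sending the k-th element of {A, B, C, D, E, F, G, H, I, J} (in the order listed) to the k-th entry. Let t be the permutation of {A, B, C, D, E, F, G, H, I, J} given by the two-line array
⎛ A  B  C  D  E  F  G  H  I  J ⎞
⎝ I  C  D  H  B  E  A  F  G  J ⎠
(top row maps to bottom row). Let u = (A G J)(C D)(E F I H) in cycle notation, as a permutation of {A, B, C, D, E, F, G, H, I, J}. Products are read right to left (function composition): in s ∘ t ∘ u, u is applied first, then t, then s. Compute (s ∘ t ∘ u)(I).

Apply the permutations in order: u(I) = H, then t(H) = F, then s(F) = E. So (s ∘ t ∘ u)(I) = E.

E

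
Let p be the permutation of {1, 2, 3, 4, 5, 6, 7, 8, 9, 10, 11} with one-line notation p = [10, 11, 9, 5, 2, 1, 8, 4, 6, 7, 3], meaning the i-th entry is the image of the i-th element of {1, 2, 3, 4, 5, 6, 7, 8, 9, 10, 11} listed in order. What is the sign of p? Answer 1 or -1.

In disjoint-cycle form the cycle lengths are 11.
A cycle is odd iff its length is even; p has 0 even-length cycles, so sgn(p) = (−1)^0 and p is even.

1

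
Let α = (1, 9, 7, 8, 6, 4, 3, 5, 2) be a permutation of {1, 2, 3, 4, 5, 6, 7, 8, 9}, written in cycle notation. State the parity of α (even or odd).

even

The cycle lengths are 9.
A cycle of length ℓ contributes ℓ−1 transpositions, so α is a product of 8 transpositions — even.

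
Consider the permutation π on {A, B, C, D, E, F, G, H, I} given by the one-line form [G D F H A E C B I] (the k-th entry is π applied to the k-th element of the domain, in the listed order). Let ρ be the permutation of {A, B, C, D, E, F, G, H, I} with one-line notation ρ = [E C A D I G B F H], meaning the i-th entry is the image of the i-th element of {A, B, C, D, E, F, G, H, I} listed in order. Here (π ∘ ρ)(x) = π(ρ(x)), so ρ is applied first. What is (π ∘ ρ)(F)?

C

(π ∘ ρ)(F) = π(ρ(F)). ρ(F) = G, then π(G) = C. So (π ∘ ρ)(F) = C.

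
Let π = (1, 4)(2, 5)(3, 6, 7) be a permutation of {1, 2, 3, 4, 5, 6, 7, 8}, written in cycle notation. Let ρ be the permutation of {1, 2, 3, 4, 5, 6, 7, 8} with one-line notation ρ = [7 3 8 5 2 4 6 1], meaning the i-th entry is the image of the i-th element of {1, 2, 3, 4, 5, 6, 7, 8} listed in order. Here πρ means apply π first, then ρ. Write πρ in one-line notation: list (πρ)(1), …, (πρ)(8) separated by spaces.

(πρ)(x) = ρ(π(x)). Computing each image: ρ(π(1)) = ρ(4) = 5, ρ(π(2)) = ρ(5) = 2, ρ(π(3)) = ρ(6) = 4, ρ(π(4)) = ρ(1) = 7, ρ(π(5)) = ρ(2) = 3, ρ(π(6)) = ρ(7) = 6, ρ(π(7)) = ρ(3) = 8, ρ(π(8)) = ρ(8) = 1.
Hence πρ = [5 2 4 7 3 6 8 1].

5 2 4 7 3 6 8 1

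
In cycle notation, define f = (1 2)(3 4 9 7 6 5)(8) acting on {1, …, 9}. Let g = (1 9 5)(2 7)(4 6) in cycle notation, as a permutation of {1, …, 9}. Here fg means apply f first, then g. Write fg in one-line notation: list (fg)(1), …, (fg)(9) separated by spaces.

Chase each element through f then g: 1 → 2 → 7; 2 → 1 → 9; 3 → 4 → 6; 4 → 9 → 5; 5 → 3 → 3; 6 → 5 → 1; 7 → 6 → 4; 8 → 8 → 8; 9 → 7 → 2.
Collecting the images, fg = [7 9 6 5 3 1 4 8 2].

7 9 6 5 3 1 4 8 2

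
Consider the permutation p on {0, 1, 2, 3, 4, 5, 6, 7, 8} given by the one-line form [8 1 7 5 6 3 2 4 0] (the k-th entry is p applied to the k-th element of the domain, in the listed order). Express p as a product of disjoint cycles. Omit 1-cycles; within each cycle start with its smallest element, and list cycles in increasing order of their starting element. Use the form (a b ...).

(0 8)(2 7 4 6)(3 5)

Iterating p from 0 gives 0 → 8 → 0; that is the 2-cycle (0 8).
Repeating from the next unused element and collecting all non-trivial cycles gives (0 8)(2 7 4 6)(3 5).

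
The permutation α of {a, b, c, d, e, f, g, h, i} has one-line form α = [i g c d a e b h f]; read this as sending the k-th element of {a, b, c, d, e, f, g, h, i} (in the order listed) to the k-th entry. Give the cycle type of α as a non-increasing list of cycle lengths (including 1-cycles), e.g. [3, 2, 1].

[4, 2, 1, 1, 1]

The disjoint cycles are (a, i, f, e)(b, g)(c)(d)(h), with lengths 4, 2, 1, 1, 1 in non-increasing order.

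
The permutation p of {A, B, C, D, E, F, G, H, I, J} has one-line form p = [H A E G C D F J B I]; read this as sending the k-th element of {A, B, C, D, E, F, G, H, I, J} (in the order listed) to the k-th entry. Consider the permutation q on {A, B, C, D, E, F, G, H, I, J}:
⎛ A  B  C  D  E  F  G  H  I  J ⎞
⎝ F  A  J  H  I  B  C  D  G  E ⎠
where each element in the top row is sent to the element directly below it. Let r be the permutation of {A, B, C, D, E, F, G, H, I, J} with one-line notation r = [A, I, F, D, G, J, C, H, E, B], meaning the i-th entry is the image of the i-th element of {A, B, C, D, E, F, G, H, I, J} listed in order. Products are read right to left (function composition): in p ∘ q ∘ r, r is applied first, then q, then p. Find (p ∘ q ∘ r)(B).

(p ∘ q ∘ r)(B) = p(q(r(B))). r(B) = I, then q(I) = G, then p(G) = F, so the result is F.

F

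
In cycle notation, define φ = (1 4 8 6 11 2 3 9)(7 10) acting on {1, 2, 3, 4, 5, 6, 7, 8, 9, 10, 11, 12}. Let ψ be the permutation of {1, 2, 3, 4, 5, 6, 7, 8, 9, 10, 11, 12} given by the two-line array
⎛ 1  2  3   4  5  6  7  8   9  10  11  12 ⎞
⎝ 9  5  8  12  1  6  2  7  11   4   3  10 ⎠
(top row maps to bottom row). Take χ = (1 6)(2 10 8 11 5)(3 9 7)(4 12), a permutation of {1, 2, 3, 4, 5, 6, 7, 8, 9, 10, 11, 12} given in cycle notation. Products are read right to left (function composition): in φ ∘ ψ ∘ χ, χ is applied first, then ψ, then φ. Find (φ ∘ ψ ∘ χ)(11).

(φ ∘ ψ ∘ χ)(11) = φ(ψ(χ(11))). χ(11) = 5, then ψ(5) = 1, then φ(1) = 4, so the result is 4.

4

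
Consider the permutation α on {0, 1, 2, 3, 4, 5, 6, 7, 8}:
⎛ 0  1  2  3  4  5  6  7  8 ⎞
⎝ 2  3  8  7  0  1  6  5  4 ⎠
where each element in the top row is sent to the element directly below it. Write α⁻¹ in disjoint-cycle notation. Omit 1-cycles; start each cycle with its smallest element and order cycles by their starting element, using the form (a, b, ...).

The cycle decomposition of α is (0, 2, 8, 4)(1, 3, 7, 5).
The inverse reverses every cycle; in canonical form, α⁻¹ = (0, 4, 8, 2)(1, 5, 7, 3).

(0, 4, 8, 2)(1, 5, 7, 3)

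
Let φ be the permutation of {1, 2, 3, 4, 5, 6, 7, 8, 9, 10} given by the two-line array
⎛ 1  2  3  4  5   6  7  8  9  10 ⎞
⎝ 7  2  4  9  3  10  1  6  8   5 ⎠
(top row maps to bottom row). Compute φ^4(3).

Tracing 3 → 4 → … returns to 3 after 7 steps, so 3 lies in a 7-cycle (3 4 9 8 6 10 5).
Stepping 4 places around the cycle: 3 → 4 → 9 → 8 → 6.

6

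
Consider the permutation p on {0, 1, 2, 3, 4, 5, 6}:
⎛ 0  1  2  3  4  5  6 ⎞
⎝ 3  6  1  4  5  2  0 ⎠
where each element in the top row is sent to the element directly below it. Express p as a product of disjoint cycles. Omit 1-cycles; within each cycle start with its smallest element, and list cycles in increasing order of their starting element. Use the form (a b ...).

Iterating p from 0 gives 0 → 3 → 4 → 5 → 2 → 1 → 6 → 0; that is the 7-cycle (0 3 4 5 2 1 6).
Repeating from the next unused element and collecting all non-trivial cycles gives (0 3 4 5 2 1 6).

(0 3 4 5 2 1 6)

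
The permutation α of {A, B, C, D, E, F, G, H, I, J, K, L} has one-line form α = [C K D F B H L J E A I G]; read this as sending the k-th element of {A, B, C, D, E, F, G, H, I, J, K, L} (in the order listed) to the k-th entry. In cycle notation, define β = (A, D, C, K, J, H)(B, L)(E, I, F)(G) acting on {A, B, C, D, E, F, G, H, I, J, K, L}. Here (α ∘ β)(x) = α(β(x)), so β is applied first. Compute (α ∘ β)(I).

H

First apply β: β(I) = F, then α(F) = H. Thus (α ∘ β)(I) = H.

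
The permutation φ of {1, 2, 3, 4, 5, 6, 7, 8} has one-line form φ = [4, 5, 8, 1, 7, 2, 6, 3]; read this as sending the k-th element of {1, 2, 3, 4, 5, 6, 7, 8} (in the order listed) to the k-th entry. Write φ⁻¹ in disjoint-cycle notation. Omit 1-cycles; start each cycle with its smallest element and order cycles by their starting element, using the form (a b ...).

(1 4)(2 6 7 5)(3 8)

The cycle decomposition of φ is (1 4)(2 5 7 6)(3 8).
The inverse reverses every cycle; in canonical form, φ⁻¹ = (1 4)(2 6 7 5)(3 8).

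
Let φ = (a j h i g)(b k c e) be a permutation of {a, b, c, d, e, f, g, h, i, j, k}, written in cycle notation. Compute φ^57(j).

i

j lies in the 5-cycle (a j h i g).
Since the cycle has length 5, φ^57 acts on it the same as φ^2 (57 mod 5 = 2).
Advancing 2 steps from j: j → h → i.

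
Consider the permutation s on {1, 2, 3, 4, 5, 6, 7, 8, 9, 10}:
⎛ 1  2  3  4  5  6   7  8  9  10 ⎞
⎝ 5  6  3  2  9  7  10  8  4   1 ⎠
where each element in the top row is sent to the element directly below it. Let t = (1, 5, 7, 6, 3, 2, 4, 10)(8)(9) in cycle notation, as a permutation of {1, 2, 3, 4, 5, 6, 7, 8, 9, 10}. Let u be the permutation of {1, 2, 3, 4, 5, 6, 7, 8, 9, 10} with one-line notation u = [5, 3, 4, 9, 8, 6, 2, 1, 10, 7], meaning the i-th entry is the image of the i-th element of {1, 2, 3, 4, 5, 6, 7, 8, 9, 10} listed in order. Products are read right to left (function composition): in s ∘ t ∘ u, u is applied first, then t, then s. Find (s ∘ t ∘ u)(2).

6

Apply the permutations in order: u(2) = 3, then t(3) = 2, then s(2) = 6. So (s ∘ t ∘ u)(2) = 6.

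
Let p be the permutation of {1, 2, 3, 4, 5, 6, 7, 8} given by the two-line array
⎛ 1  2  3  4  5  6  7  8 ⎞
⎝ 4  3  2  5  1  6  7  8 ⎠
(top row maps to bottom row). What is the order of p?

6

Decomposing into disjoint cycles gives cycle lengths 3, 2, 1, 1, 1.
Since disjoint cycles commute, ord(p) = lcm(3, 2) = 6.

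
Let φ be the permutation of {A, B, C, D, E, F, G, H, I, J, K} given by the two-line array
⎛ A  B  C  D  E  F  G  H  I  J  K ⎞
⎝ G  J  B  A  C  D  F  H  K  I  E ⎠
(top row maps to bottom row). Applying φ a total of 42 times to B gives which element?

B

Tracing B → J → … returns to B after 6 steps, so B lies in a 6-cycle (B J I K E C).
Since the cycle has length 6, φ^42 acts on it the same as φ^0 (42 mod 6 = 0).
So φ^42(B) = B.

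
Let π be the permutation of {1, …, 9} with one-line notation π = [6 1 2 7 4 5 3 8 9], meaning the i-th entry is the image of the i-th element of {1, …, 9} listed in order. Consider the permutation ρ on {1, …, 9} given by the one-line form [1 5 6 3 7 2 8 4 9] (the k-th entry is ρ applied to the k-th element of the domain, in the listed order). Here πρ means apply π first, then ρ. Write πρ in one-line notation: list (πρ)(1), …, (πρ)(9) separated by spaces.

Chase each element through π then ρ: 1 → 6 → 2; 2 → 1 → 1; 3 → 2 → 5; 4 → 7 → 8; 5 → 4 → 3; 6 → 5 → 7; 7 → 3 → 6; 8 → 8 → 4; 9 → 9 → 9.
So πρ in one-line form is 2 1 5 8 3 7 6 4 9.

2 1 5 8 3 7 6 4 9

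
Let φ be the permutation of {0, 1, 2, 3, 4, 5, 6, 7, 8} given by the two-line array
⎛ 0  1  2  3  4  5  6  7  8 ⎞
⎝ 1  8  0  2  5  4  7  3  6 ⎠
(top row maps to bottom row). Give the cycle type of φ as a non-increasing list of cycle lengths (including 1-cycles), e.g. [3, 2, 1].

[7, 2]

The disjoint cycles are (0 1 8 6 7 3 2)(4 5), with lengths 7, 2 in non-increasing order.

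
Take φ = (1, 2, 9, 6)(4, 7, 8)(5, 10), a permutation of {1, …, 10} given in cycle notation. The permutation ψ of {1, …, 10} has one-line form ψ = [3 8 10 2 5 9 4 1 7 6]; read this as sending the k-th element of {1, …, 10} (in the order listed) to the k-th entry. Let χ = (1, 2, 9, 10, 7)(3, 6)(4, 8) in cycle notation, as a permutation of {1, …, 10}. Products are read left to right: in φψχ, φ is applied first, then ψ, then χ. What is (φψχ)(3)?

7

(φψχ)(3) = χ(ψ(φ(3))). φ(3) = 3, then ψ(3) = 10, then χ(10) = 7, so the result is 7.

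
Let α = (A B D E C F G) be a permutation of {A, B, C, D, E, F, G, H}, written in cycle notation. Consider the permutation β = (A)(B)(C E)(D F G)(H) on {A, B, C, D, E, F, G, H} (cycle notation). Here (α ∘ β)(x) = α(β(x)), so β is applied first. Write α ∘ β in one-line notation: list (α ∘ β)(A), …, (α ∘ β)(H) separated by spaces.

B D C G F A E H

Chase each element through β then α: A → A → B; B → B → D; C → E → C; D → F → G; E → C → F; F → G → A; G → D → E; H → H → H.
Collecting the images, α ∘ β = [B D C G F A E H].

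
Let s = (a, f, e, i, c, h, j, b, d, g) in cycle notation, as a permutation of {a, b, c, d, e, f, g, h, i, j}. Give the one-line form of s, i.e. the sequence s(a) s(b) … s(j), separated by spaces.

Reading each image from the cycles: a↦f, b↦d, c↦h, d↦g, e↦i, f↦e, g↦a, h↦j, i↦c, j↦b.
Listing these in domain order gives f d h g i e a j c b.

f d h g i e a j c b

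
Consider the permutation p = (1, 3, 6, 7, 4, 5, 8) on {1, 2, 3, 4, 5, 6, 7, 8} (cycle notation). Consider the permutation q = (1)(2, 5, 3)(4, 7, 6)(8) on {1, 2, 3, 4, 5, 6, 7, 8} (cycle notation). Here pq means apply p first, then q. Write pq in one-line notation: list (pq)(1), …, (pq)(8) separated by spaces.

2 5 4 3 8 6 7 1

(pq)(x) = q(p(x)). Computing each image: q(p(1)) = q(3) = 2, q(p(2)) = q(2) = 5, q(p(3)) = q(6) = 4, q(p(4)) = q(5) = 3, q(p(5)) = q(8) = 8, q(p(6)) = q(7) = 6, q(p(7)) = q(4) = 7, q(p(8)) = q(1) = 1.
Hence pq = [2 5 4 3 8 6 7 1].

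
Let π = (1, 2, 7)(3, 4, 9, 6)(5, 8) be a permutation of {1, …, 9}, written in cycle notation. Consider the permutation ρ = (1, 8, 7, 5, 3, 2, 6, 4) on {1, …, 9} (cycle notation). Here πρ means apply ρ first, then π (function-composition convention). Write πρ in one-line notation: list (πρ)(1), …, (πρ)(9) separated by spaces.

5 3 7 2 4 9 8 1 6

Chase each element through ρ then π: 1 → 8 → 5; 2 → 6 → 3; 3 → 2 → 7; 4 → 1 → 2; 5 → 3 → 4; 6 → 4 → 9; 7 → 5 → 8; 8 → 7 → 1; 9 → 9 → 6.
So πρ in one-line form is 5 3 7 2 4 9 8 1 6.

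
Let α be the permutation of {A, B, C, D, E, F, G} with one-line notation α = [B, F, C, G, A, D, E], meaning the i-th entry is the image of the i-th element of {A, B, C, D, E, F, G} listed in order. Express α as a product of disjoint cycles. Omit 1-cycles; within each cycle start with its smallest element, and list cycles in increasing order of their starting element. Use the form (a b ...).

From A: A → B → F → D → G → E → A, closing the cycle (A B F D G E).
Continuing from each remaining unvisited element yields (A B F D G E).

(A B F D G E)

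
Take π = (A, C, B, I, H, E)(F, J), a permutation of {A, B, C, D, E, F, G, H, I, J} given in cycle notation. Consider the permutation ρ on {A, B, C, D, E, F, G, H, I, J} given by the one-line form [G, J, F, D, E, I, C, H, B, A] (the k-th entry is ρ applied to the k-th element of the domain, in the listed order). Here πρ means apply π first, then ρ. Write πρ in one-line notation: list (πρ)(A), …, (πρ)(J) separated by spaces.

(πρ)(x) = ρ(π(x)). Computing each image: ρ(π(A)) = ρ(C) = F, ρ(π(B)) = ρ(I) = B, ρ(π(C)) = ρ(B) = J, ρ(π(D)) = ρ(D) = D, ρ(π(E)) = ρ(A) = G, ρ(π(F)) = ρ(J) = A, ρ(π(G)) = ρ(G) = C, ρ(π(H)) = ρ(E) = E, ρ(π(I)) = ρ(H) = H, ρ(π(J)) = ρ(F) = I.
Hence πρ = [F B J D G A C E H I].

F B J D G A C E H I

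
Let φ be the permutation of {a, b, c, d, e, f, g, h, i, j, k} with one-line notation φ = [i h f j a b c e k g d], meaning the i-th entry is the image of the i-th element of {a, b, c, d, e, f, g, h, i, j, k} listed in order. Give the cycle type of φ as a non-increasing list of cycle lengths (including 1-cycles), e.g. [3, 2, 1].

The disjoint cycles are (a i k d j g c f b h e), with lengths 11 in non-increasing order.

[11]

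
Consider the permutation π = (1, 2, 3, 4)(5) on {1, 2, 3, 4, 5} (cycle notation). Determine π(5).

The 1-cycle (5) fixes 5, so π(5) = 5.

5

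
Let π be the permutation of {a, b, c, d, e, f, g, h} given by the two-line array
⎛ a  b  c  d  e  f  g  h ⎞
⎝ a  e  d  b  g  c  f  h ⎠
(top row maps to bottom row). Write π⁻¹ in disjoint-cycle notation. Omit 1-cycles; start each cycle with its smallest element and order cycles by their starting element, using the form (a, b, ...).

The cycle decomposition of π is (b, e, g, f, c, d).
Reversing each cycle (and rotating so the smallest element leads) gives π⁻¹ = (b, d, c, f, g, e).

(b, d, c, f, g, e)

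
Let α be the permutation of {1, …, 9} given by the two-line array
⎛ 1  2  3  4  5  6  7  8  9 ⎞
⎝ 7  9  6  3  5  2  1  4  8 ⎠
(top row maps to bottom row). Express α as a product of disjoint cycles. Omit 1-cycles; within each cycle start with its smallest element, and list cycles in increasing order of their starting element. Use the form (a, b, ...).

Start at 1 and follow images: 1 → 7 → 1, giving the cycle (1, 7).
Repeating from the next unused element and collecting all non-trivial cycles gives (1, 7)(2, 9, 8, 4, 3, 6).

(1, 7)(2, 9, 8, 4, 3, 6)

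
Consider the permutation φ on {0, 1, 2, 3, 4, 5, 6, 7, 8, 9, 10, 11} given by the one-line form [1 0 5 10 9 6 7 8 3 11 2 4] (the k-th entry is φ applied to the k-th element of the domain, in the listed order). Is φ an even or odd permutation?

odd

In disjoint-cycle form the cycle lengths are 7, 3, 2.
A cycle of length ℓ contributes ℓ−1 transpositions, so φ is a product of 6 + 2 + 1 = 9 transpositions — odd.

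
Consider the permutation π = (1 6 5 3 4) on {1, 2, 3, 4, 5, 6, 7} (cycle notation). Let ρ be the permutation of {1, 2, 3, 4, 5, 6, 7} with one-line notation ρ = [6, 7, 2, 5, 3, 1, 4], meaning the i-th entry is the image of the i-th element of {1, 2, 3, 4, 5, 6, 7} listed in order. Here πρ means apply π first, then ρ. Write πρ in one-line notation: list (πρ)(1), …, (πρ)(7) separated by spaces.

1 7 5 6 2 3 4

(πρ)(x) = ρ(π(x)). Computing each image: ρ(π(1)) = ρ(6) = 1, ρ(π(2)) = ρ(2) = 7, ρ(π(3)) = ρ(4) = 5, ρ(π(4)) = ρ(1) = 6, ρ(π(5)) = ρ(3) = 2, ρ(π(6)) = ρ(5) = 3, ρ(π(7)) = ρ(7) = 4.
Hence πρ = [1 7 5 6 2 3 4].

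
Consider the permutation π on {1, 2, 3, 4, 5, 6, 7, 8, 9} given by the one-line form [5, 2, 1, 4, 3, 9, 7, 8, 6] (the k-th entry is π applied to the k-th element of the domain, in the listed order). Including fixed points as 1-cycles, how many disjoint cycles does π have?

6

The cycle decomposition is (1 5 3)(2)(4)(6 9)(7)(8), which has 6 cycles (counting 1-cycles).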